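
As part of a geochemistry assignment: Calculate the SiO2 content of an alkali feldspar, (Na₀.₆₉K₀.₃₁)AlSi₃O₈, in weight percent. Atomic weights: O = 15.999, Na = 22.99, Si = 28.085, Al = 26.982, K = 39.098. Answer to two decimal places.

67.46 wt%

Formula mass = 267.212 g/mol.
3 Si → 3.0000 mol SiO2 per formula unit; M(SiO2) = 60.083, so SiO2 mass = 180.249 g.
180.249/267.212 × 100 = 67.46 wt%.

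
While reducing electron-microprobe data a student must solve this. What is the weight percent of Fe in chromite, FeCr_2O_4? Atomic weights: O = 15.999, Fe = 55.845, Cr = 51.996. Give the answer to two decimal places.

Molar mass of FeCr_2O_4: 1·55.845 + 2·51.996 + 4·15.999 = 223.833 g/mol.
Mass of Fe per formula unit: 1 × 55.845 = 55.845 g.
Weight fraction Fe = 55.845 / 223.833 = 0.2495.

24.95 weight percent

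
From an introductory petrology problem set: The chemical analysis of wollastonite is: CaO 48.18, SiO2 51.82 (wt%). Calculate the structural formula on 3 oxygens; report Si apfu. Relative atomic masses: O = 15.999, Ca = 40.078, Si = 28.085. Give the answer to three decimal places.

CaO: 48.18/56.077 = 0.85918 mol → 0.85918 mol Ca, 0.85918 mol O.
SiO2: 51.82/60.083 = 0.86247 mol → 0.86247 mol Si, 1.72494 mol O.
Total oxygen = 2.58412 mol. Normalization factor = 3/2.58412 = 1.16094.
Si per 3 O = 0.86247 × 1.16094 = 1.001.

1.001 Si apfu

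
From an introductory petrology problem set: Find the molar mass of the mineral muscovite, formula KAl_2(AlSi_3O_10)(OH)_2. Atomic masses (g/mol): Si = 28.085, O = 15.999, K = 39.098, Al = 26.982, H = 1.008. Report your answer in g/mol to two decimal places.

K: 1 × 39.098 = 39.0980
Al: 3 × 26.982 = 80.9460
Si: 3 × 28.085 = 84.2550
O: 12 × 15.999 = 191.9880
H: 2 × 1.008 = 2.0160
Summing the contributions gives the formula mass.

398.30 g/mol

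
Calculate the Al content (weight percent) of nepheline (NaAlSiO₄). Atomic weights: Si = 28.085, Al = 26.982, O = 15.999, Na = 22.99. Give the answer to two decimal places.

M(NaAlSiO₄) = 142.053 g/mol.
Al contributes 1 × 26.982 = 26.982 g per mole.
26.982/142.053 = 0.1899 → 18.99%.

18.99 weight percent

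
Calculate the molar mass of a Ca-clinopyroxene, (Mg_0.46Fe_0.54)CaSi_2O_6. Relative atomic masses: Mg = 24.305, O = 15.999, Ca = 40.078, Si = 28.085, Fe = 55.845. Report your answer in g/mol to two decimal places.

The formula mass is the sum 0.46·24.305 + 0.54·55.845 + 1·40.078 + 2·28.085 + 6·15.999.

233.58 g/mol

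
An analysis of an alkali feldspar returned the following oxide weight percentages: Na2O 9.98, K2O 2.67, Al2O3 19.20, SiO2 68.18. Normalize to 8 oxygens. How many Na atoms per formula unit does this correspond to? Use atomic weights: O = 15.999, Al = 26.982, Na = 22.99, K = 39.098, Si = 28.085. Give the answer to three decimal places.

0.852 Na apfu

Na2O (M=61.979): mol = 0.16102; Na = 0.32204, O = 0.16102.
K2O (M=94.195): mol = 0.02835; K = 0.05670, O = 0.02835.
Al2O3 (M=101.961): mol = 0.18831; Al = 0.37662, O = 0.56493.
SiO2 (M=60.083): mol = 1.13476; Si = 1.13476, O = 2.26952.
ΣO = 3.02382; factor = 8/ΣO = 2.64566.
Na apfu = 0.32204 × 2.64566 = 0.852.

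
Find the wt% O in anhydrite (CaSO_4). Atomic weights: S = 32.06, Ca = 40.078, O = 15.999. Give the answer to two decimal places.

Molar mass of CaSO_4: 1·40.078 + 1·32.06 + 4·15.999 = 136.134 g/mol.
Mass of O per formula unit: 4 × 15.999 = 63.996 g.
Weight fraction O = 63.996 / 136.134 = 0.4701.

47.01 mass %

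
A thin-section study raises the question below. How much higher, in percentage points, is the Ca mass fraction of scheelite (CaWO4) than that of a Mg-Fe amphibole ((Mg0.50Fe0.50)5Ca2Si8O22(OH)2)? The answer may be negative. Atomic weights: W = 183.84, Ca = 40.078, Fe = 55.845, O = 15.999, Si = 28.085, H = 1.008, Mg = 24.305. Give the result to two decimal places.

4.93 percentage points

First mineral: 40.078 g Ca in 287.914 g formula = 13.92 wt% Ca.
Second mineral: 80.156 g Ca in 891.203 g formula = 8.99 wt% Ca.
13.92% − 8.99% gives a difference of 4.93 percentage points.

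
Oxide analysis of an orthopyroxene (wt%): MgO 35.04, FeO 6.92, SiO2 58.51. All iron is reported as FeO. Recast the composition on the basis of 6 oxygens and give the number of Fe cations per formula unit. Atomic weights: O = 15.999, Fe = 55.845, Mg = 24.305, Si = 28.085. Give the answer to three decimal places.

0.198 Fe apfu

35.04 wt% MgO ÷ 40.304 g/mol = 0.86939 mol, giving 0.86939 Mg and 0.86939 O.
6.92 wt% FeO ÷ 71.844 g/mol = 0.09632 mol, giving 0.09632 Fe and 0.09632 O.
58.51 wt% SiO2 ÷ 60.083 g/mol = 0.97382 mol, giving 0.97382 Si and 1.94764 O.
Oxygen sums to 2.91335; scaling by 6/2.91335 = 2.05948 puts the formula on 6 O.
Fe: 0.09632 × 2.05948 = 0.198 atoms per formula unit.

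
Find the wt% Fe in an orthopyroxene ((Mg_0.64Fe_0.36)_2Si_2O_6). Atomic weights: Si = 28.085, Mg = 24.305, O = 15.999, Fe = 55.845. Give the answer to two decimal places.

Formula mass = 1.28×24.305 + 0.72×55.845 + 2×28.085 + 6×15.999 = 223.483 g/mol, of which 40.208 g is Fe.
So Fe makes up 40.208/223.483 = 0.1799 of the mass, i.e. 17.99%.

17.99 wt%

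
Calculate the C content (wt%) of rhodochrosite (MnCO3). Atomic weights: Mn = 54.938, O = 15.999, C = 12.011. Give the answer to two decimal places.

Molar mass of MnCO3: 1×54.938 + 1×12.011 + 3×15.999 = 114.946 g/mol.
Mass of C per formula unit: 1 × 12.011 = 12.011 g.
Weight fraction C = 12.011 / 114.946 = 0.1045.

10.45 wt%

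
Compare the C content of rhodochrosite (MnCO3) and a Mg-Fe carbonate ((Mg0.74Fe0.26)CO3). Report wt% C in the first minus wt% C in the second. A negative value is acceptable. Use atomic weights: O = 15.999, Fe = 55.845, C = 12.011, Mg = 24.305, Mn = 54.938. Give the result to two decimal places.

-2.53 percentage points

M(MnCO3) = 114.946 g/mol, so wt% C = 12.011/114.946 × 100 = 10.45%.
M((Mg0.74Fe0.26)CO3) = 92.513 g/mol, so wt% C = 12.011/92.513 × 100 = 12.98%.
10.45 − 12.98 = -2.53 pp.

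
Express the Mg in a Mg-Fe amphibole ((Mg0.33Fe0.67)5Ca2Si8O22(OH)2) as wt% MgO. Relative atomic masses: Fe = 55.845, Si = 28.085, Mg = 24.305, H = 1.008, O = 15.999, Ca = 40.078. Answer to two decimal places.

7.24 wt%

Formula mass = 918.012 g/mol.
1.65 Mg → 1.6500 mol MgO per formula unit; M(MgO) = 40.304, so MgO mass = 66.502 g.
66.502/918.012 × 100 = 7.24 wt%.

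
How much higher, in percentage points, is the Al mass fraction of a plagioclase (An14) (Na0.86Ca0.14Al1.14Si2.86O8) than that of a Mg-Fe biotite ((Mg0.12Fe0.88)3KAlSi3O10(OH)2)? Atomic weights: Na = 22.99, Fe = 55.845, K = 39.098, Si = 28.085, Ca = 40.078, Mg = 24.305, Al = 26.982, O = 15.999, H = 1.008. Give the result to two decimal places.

6.24 percentage points

First mineral: 30.759 g Al in 264.457 g formula = 11.63 wt% Al.
Second mineral: 26.982 g Al in 500.520 g formula = 5.39 wt% Al.
11.63% − 5.39% gives a difference of 6.24 percentage points.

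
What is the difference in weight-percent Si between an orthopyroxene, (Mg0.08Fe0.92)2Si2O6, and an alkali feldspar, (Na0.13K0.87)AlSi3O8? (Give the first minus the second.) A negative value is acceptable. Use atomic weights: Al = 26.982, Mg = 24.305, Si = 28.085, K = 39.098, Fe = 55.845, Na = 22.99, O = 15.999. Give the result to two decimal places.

-8.80 percentage points

M((Mg0.08Fe0.92)2Si2O6) = 258.808 g/mol, so wt% Si = 56.170/258.808 × 100 = 21.70%.
M((Na0.13K0.87)AlSi3O8) = 276.233 g/mol, so wt% Si = 84.255/276.233 × 100 = 30.50%.
21.70 − 30.50 = -8.80 pp.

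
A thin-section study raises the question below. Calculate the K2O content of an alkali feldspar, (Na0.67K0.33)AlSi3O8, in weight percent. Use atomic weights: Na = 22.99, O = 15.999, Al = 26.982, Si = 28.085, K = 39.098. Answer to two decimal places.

Molar mass of (Na0.67K0.33)AlSi3O8 = 0.67×22.99 + 0.33×39.098 + 1×26.982 + 3×28.085 + 8×15.999 = 267.535 g/mol.
Each formula unit contains 0.33 K, equivalent to 0.33/2 = 0.1650 mol K2O.
M(K2O) = 2×39.098 + 1×15.999 = 94.195 g/mol.
Mass of K2O per formula unit = 0.1650 × 94.195 = 15.542 g.
K2O wt% = 15.542 / 267.535 × 100 = 5.81%.

5.81 wt%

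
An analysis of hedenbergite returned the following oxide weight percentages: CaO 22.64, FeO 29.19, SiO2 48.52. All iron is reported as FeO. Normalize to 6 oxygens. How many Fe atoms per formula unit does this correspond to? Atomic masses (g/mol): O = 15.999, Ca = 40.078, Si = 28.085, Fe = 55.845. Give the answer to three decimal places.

1.005 Fe apfu

22.64 wt% CaO ÷ 56.077 g/mol = 0.40373 mol, giving 0.40373 Ca and 0.40373 O.
29.19 wt% FeO ÷ 71.844 g/mol = 0.40630 mol, giving 0.40630 Fe and 0.40630 O.
48.52 wt% SiO2 ÷ 60.083 g/mol = 0.80755 mol, giving 0.80755 Si and 1.61510 O.
Oxygen sums to 2.42513; scaling by 6/2.42513 = 2.47409 puts the formula on 6 O.
Fe: 0.40630 × 2.47409 = 1.005 atoms per formula unit.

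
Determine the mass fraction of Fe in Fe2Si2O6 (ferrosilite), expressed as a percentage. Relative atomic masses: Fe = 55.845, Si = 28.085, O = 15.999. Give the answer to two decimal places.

Formula mass = 2×55.845 + 2×28.085 + 6×15.999 = 263.854 g/mol, of which 111.690 g is Fe.
So Fe makes up 111.690/263.854 = 0.4233 of the mass, i.e. 42.33%.

42.33 weight percent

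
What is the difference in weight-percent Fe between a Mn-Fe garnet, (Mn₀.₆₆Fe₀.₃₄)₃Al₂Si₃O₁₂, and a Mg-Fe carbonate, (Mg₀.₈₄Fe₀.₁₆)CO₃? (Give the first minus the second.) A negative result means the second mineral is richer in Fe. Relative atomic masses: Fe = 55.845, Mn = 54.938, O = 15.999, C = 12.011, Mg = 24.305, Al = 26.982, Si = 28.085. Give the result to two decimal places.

M((Mn₀.₆₆Fe₀.₃₄)₃Al₂Si₃O₁₂) = 495.946 g/mol, so wt% Fe = 56.962/495.946 × 100 = 11.49%.
M((Mg₀.₈₄Fe₀.₁₆)CO₃) = 89.359 g/mol, so wt% Fe = 8.935/89.359 × 100 = 10.00%.
11.49 − 10.00 = 1.49 pp.

1.49 percentage points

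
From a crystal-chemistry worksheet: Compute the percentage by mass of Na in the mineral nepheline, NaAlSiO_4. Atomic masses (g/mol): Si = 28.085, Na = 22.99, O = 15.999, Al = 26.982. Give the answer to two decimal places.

Molar mass of NaAlSiO_4: 1·22.99 + 1·26.982 + 1·28.085 + 4·15.999 = 142.053 g/mol.
Mass of Na per formula unit: 1 × 22.99 = 22.990 g.
Weight fraction Na = 22.990 / 142.053 = 0.1618.

16.18 wt%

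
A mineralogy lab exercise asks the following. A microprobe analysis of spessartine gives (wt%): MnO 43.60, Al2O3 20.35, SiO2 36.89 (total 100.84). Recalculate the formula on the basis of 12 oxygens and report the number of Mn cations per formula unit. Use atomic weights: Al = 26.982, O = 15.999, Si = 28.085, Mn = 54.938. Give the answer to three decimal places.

3.021 Mn apfu

MnO (M=70.937): mol = 0.61463; Mn = 0.61463, O = 0.61463.
Al2O3 (M=101.961): mol = 0.19959; Al = 0.39918, O = 0.59877.
SiO2 (M=60.083): mol = 0.61398; Si = 0.61398, O = 1.22796.
ΣO = 2.44136; factor = 12/ΣO = 4.91529.
Mn apfu = 0.61463 × 4.91529 = 3.021.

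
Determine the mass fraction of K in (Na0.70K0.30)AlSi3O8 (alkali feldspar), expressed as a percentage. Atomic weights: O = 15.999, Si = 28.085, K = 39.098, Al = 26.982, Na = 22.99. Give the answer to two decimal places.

4.39 weight percent

Formula mass = 0.70·22.99 + 0.30·39.098 + 1·26.982 + 3·28.085 + 8·15.999 = 267.051 g/mol, of which 11.729 g is K.
So K makes up 11.729/267.051 = 0.0439 of the mass, i.e. 4.39%.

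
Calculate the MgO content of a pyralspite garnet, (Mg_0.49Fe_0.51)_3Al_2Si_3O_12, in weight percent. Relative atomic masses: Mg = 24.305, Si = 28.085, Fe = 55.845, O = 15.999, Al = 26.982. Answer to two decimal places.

13.13 wt%

Formula mass = 451.378 g/mol.
1.47 Mg → 1.4700 mol MgO per formula unit; M(MgO) = 40.304, so MgO mass = 59.247 g.
59.247/451.378 × 100 = 13.13 wt%.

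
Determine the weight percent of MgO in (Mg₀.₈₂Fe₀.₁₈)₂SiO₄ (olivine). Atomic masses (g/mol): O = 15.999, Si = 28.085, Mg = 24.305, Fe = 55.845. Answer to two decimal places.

43.47 wt%

Formula mass = 152.045 g/mol.
1.64 Mg → 1.6400 mol MgO per formula unit; M(MgO) = 40.304, so MgO mass = 66.099 g.
66.099/152.045 × 100 = 43.47 wt%.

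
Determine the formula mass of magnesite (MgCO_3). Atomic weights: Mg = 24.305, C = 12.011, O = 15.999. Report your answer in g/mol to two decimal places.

84.31 g/mol

Mg: 1 × 24.305 = 24.3050
C: 1 × 12.011 = 12.0110
O: 3 × 15.999 = 47.9970
Summing the contributions gives the formula mass.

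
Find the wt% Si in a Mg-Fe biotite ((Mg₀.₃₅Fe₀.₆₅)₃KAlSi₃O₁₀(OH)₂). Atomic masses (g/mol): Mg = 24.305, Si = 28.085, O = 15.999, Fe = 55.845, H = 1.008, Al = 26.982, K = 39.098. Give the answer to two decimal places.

17.60 mass %

M((Mg₀.₃₅Fe₀.₆₅)₃KAlSi₃O₁₀(OH)₂) = 478.757 g/mol.
Si contributes 3 × 28.085 = 84.255 g per mole.
84.255/478.757 = 0.1760 → 17.60%.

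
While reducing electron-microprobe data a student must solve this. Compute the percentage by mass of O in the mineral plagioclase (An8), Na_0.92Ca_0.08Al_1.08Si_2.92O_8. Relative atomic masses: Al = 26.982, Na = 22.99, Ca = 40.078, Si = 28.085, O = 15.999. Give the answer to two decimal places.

48.57 mass %

Molar mass of Na_0.92Ca_0.08Al_1.08Si_2.92O_8: 0.92*22.99 + 0.08*40.078 + 1.08*26.982 + 2.92*28.085 + 8*15.999 = 263.498 g/mol.
Mass of O per formula unit: 8 × 15.999 = 127.992 g.
Weight fraction O = 127.992 / 263.498 = 0.4857.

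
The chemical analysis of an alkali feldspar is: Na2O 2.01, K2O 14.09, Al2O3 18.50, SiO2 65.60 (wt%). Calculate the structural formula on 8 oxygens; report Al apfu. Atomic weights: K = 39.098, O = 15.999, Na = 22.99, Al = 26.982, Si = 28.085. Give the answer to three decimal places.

0.998 Al apfu

Na2O: 2.01/61.979 = 0.03243 mol → 0.06486 mol Na, 0.03243 mol O.
K2O: 14.09/94.195 = 0.14958 mol → 0.29916 mol K, 0.14958 mol O.
Al2O3: 18.50/101.961 = 0.18144 mol → 0.36288 mol Al, 0.54432 mol O.
SiO2: 65.60/60.083 = 1.09182 mol → 1.09182 mol Si, 2.18364 mol O.
Total oxygen = 2.90997 mol. Normalization factor = 8/2.90997 = 2.74917.
Al per 8 O = 0.36288 × 2.74917 = 0.998.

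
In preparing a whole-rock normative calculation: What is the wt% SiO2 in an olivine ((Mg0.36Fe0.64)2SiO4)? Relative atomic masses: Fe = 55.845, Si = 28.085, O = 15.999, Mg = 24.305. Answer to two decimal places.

33.18 wt%

M((Mg0.36Fe0.64)2SiO4) = 181.062 g/mol; M(SiO2) = 60.083 g/mol.
Moles SiO2 per formula unit = 1 Si ÷ 1 = 1.0000.
SiO2 fraction = (1.0000 × 60.083) / 181.062 = 60.083/181.062 = 0.3318.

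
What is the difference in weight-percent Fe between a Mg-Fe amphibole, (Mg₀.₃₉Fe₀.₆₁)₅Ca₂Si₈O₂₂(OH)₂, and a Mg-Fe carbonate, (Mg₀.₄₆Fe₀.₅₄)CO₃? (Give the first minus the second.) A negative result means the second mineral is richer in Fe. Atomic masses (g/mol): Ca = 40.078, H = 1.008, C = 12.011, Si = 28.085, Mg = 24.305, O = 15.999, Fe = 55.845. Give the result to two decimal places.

Fe in (Mg₀.₃₉Fe₀.₆₁)₅Ca₂Si₈O₂₂(OH)₂: molar mass 908.550 g/mol; 3.05×55.845 = 170.327 g → 18.75 wt%.
Fe in (Mg₀.₄₆Fe₀.₅₄)CO₃: molar mass 101.345 g/mol; 0.54×55.845 = 30.156 g → 29.76 wt%.
Difference = 18.75 − 29.76 = -11.01 percentage points.

-11.01 percentage points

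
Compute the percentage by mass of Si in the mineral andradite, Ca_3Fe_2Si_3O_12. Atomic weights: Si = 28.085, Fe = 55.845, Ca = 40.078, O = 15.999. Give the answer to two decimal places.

M(Ca_3Fe_2Si_3O_12) = 508.167 g/mol.
Si contributes 3 × 28.085 = 84.255 g per mole.
84.255/508.167 = 0.1658 → 16.58%.

16.58 weight percent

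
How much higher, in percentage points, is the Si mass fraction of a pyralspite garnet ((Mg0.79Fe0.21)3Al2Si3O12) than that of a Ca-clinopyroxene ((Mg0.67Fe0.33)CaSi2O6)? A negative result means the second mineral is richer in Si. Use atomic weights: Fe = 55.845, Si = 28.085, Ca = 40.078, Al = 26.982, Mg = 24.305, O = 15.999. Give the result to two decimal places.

-4.83 percentage points

First mineral: 84.255 g Si in 422.992 g formula = 19.92 wt% Si.
Second mineral: 56.170 g Si in 226.955 g formula = 24.75 wt% Si.
19.92% − 24.75% gives a difference of -4.83 percentage points.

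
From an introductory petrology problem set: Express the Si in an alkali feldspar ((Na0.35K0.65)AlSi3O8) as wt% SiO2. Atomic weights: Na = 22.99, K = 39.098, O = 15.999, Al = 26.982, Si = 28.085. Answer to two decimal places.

66.10 wt%

M((Na0.35K0.65)AlSi3O8) = 272.689 g/mol; M(SiO2) = 60.083 g/mol.
Moles SiO2 per formula unit = 3 Si ÷ 1 = 3.0000.
SiO2 fraction = (3.0000 × 60.083) / 272.689 = 180.249/272.689 = 0.6610.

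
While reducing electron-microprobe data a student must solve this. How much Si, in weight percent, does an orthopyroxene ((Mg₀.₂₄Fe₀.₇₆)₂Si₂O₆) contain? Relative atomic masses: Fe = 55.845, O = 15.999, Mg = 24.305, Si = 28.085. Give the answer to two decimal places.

M((Mg₀.₂₄Fe₀.₇₆)₂Si₂O₆) = 248.715 g/mol.
Si contributes 2 × 28.085 = 56.170 g per mole.
56.170/248.715 = 0.2258 → 22.58%.

22.58 weight percent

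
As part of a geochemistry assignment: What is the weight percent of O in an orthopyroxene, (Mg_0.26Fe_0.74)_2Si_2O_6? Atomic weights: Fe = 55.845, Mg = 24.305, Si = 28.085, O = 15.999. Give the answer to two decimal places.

M((Mg_0.26Fe_0.74)_2Si_2O_6) = 247.453 g/mol.
O contributes 6 × 15.999 = 95.994 g per mole.
95.994/247.453 = 0.3879 → 38.79%.

38.79 wt%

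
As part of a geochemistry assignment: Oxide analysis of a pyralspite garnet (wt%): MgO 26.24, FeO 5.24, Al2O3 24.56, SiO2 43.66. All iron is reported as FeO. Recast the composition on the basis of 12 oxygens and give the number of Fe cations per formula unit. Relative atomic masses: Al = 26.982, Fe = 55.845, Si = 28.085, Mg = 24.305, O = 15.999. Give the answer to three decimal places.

0.302 Fe apfu

MgO: 26.24/40.304 = 0.65105 mol → 0.65105 mol Mg, 0.65105 mol O.
FeO: 5.24/71.844 = 0.07294 mol → 0.07294 mol Fe, 0.07294 mol O.
Al2O3: 24.56/101.961 = 0.24088 mol → 0.48176 mol Al, 0.72264 mol O.
SiO2: 43.66/60.083 = 0.72666 mol → 0.72666 mol Si, 1.45332 mol O.
Total oxygen = 2.89995 mol. Normalization factor = 12/2.89995 = 4.13800.
Fe per 12 O = 0.07294 × 4.13800 = 0.302.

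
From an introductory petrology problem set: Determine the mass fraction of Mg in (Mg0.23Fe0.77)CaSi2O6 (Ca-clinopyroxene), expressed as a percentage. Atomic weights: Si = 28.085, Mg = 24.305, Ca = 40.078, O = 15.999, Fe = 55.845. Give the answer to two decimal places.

Formula mass = 0.23*24.305 + 0.77*55.845 + 1*40.078 + 2*28.085 + 6*15.999 = 240.833 g/mol, of which 5.590 g is Mg.
So Mg makes up 5.590/240.833 = 0.0232 of the mass, i.e. 2.32%.

2.32 wt%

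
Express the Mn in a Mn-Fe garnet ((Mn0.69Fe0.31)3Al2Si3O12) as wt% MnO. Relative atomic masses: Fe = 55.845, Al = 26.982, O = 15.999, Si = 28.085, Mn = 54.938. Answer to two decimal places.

Formula mass = 495.865 g/mol.
2.07 Mn → 2.0700 mol MnO per formula unit; M(MnO) = 70.937, so MnO mass = 146.840 g.
146.840/495.865 × 100 = 29.61 wt%.

29.61 wt%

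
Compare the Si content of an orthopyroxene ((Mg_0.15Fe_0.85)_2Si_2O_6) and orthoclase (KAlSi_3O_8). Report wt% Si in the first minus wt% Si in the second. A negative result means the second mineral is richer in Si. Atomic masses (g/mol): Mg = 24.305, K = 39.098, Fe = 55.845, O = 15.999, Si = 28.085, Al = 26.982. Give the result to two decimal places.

M((Mg_0.15Fe_0.85)_2Si_2O_6) = 254.392 g/mol, so wt% Si = 56.170/254.392 × 100 = 22.08%.
M(KAlSi_3O_8) = 278.327 g/mol, so wt% Si = 84.255/278.327 × 100 = 30.27%.
22.08 − 30.27 = -8.19 pp.

-8.19 percentage points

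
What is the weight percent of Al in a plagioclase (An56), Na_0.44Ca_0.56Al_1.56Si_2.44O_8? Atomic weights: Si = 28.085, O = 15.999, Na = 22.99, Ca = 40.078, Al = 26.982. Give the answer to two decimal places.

Molar mass of Na_0.44Ca_0.56Al_1.56Si_2.44O_8: 0.44×22.99 + 0.56×40.078 + 1.56×26.982 + 2.44×28.085 + 8×15.999 = 271.171 g/mol.
Mass of Al per formula unit: 1.56 × 26.982 = 42.092 g.
Weight fraction Al = 42.092 / 271.171 = 0.1552.

15.52 mass %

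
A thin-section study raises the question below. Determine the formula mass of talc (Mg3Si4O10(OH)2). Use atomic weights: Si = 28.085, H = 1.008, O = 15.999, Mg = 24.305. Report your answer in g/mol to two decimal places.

Mg: 3 × 24.305 = 72.9150
Si: 4 × 28.085 = 112.3400
O: 12 × 15.999 = 191.9880
H: 2 × 1.008 = 2.0160
Summing the contributions gives the formula mass.

379.26 g/mol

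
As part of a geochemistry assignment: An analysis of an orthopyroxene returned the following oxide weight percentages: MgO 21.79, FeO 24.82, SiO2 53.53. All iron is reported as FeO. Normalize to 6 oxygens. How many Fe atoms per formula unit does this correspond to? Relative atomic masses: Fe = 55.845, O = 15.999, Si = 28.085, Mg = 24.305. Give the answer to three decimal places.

MgO: 21.79/40.304 = 0.54064 mol → 0.54064 mol Mg, 0.54064 mol O.
FeO: 24.82/71.844 = 0.34547 mol → 0.34547 mol Fe, 0.34547 mol O.
SiO2: 53.53/60.083 = 0.89093 mol → 0.89093 mol Si, 1.78186 mol O.
Total oxygen = 2.66797 mol. Normalization factor = 6/2.66797 = 2.24890.
Fe per 6 O = 0.34547 × 2.24890 = 0.777.

0.777 Fe apfu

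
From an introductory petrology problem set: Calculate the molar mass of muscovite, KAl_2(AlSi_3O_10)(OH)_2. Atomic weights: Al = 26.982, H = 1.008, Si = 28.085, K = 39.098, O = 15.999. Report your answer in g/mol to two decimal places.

398.30 g/mol

M = 1·39.098 + 3·26.982 + 3·28.085 + 12·15.999 + 2·1.008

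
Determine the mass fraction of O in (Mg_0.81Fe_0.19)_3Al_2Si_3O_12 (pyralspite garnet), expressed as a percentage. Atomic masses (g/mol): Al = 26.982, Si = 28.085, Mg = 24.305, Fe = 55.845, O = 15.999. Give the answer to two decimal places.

45.59 weight percent

Molar mass of (Mg_0.81Fe_0.19)_3Al_2Si_3O_12: 2.43×24.305 + 0.57×55.845 + 2×26.982 + 3×28.085 + 12×15.999 = 421.100 g/mol.
Mass of O per formula unit: 12 × 15.999 = 191.988 g.
Weight fraction O = 191.988 / 421.100 = 0.4559.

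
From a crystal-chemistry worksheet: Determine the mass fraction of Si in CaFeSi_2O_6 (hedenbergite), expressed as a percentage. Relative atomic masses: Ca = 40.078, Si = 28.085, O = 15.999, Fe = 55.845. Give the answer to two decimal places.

Molar mass of CaFeSi_2O_6: 1*40.078 + 1*55.845 + 2*28.085 + 6*15.999 = 248.087 g/mol.
Mass of Si per formula unit: 2 × 28.085 = 56.170 g.
Weight fraction Si = 56.170 / 248.087 = 0.2264.

22.64 wt%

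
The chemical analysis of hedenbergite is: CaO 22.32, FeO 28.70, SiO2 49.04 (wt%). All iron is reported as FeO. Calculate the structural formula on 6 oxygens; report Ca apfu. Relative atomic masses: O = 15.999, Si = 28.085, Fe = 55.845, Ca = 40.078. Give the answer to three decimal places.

CaO (M=56.077): mol = 0.39802; Ca = 0.39802, O = 0.39802.
FeO (M=71.844): mol = 0.39948; Fe = 0.39948, O = 0.39948.
SiO2 (M=60.083): mol = 0.81620; Si = 0.81620, O = 1.63240.
ΣO = 2.42990; factor = 6/ΣO = 2.46924.
Ca apfu = 0.39802 × 2.46924 = 0.983.

0.983 Ca apfu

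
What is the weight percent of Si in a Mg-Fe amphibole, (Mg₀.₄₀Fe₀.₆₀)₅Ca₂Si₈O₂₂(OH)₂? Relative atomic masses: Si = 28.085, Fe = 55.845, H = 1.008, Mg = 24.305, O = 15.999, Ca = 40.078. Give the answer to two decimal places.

M((Mg₀.₄₀Fe₀.₆₀)₅Ca₂Si₈O₂₂(OH)₂) = 906.973 g/mol.
Si contributes 8 × 28.085 = 224.680 g per mole.
224.680/906.973 = 0.2477 → 24.77%.

24.77 weight percent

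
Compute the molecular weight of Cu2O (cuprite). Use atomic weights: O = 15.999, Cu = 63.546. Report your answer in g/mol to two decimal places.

Cu: 2 × 63.546 = 127.0920
O: 1 × 15.999 = 15.9990
Summing the contributions gives the formula mass.

143.09 g/mol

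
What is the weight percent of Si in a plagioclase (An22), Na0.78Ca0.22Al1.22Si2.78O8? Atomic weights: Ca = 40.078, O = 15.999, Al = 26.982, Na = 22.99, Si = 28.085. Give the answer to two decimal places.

29.38 weight percent

Formula mass = 0.78·22.99 + 0.22·40.078 + 1.22·26.982 + 2.78·28.085 + 8·15.999 = 265.736 g/mol, of which 78.076 g is Si.
So Si makes up 78.076/265.736 = 0.2938 of the mass, i.e. 29.38%.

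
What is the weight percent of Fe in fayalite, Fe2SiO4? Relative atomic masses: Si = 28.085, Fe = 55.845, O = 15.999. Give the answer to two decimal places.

54.81 mass %

M(Fe2SiO4) = 203.771 g/mol.
Fe contributes 2 × 55.845 = 111.690 g per mole.
111.690/203.771 = 0.5481 → 54.81%.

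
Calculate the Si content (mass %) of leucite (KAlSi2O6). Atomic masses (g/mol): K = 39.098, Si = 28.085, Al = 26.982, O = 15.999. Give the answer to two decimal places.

25.74 mass %

Molar mass of KAlSi2O6: 1*39.098 + 1*26.982 + 2*28.085 + 6*15.999 = 218.244 g/mol.
Mass of Si per formula unit: 2 × 28.085 = 56.170 g.
Weight fraction Si = 56.170 / 218.244 = 0.2574.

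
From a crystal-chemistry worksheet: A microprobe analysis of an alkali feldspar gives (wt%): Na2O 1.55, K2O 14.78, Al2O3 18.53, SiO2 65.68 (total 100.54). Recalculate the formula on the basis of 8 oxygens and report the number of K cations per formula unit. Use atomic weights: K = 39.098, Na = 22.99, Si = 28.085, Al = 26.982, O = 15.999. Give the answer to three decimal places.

0.862 K apfu

Na2O (M=61.979): mol = 0.02501; Na = 0.05002, O = 0.02501.
K2O (M=94.195): mol = 0.15691; K = 0.31382, O = 0.15691.
Al2O3 (M=101.961): mol = 0.18174; Al = 0.36348, O = 0.54522.
SiO2 (M=60.083): mol = 1.09315; Si = 1.09315, O = 2.18630.
ΣO = 2.91344; factor = 8/ΣO = 2.74589.
K apfu = 0.31382 × 2.74589 = 0.862.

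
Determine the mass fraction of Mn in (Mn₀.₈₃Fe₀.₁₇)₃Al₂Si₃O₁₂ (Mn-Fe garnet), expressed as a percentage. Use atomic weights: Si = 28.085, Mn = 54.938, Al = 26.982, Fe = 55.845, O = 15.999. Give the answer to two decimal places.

27.61 weight percent

Formula mass = 2.49*54.938 + 0.51*55.845 + 2*26.982 + 3*28.085 + 12*15.999 = 495.484 g/mol, of which 136.796 g is Mn.
So Mn makes up 136.796/495.484 = 0.2761 of the mass, i.e. 27.61%.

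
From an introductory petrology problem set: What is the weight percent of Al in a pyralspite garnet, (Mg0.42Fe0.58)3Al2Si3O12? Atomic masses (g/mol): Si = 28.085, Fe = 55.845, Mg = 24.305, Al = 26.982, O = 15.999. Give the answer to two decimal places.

11.78 wt%

Molar mass of (Mg0.42Fe0.58)3Al2Si3O12: 1.26*24.305 + 1.74*55.845 + 2*26.982 + 3*28.085 + 12*15.999 = 458.002 g/mol.
Mass of Al per formula unit: 2 × 26.982 = 53.964 g.
Weight fraction Al = 53.964 / 458.002 = 0.1178.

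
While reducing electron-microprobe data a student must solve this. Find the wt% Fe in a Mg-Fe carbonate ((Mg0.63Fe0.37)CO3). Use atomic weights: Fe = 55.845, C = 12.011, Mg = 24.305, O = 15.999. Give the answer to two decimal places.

21.53 mass %

M((Mg0.63Fe0.37)CO3) = 95.983 g/mol.
Fe contributes 0.37 × 55.845 = 20.663 g per mole.
20.663/95.983 = 0.2153 → 21.53%.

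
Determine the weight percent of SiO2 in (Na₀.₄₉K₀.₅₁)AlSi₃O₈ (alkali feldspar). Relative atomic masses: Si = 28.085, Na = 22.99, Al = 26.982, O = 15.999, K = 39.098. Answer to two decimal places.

M((Na₀.₄₉K₀.₅₁)AlSi₃O₈) = 270.434 g/mol; M(SiO2) = 60.083 g/mol.
Moles SiO2 per formula unit = 3 Si ÷ 1 = 3.0000.
SiO2 fraction = (3.0000 × 60.083) / 270.434 = 180.249/270.434 = 0.6665.

66.65 wt%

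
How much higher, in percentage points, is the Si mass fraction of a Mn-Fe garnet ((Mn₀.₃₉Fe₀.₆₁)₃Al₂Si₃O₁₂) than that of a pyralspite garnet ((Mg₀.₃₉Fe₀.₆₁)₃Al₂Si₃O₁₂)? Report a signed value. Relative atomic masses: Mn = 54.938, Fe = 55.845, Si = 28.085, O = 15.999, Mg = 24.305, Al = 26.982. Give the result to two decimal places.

-1.32 percentage points

M((Mn₀.₃₉Fe₀.₆₁)₃Al₂Si₃O₁₂) = 496.681 g/mol, so wt% Si = 84.255/496.681 × 100 = 16.96%.
M((Mg₀.₃₉Fe₀.₆₁)₃Al₂Si₃O₁₂) = 460.840 g/mol, so wt% Si = 84.255/460.840 × 100 = 18.28%.
16.96 − 18.28 = -1.32 pp.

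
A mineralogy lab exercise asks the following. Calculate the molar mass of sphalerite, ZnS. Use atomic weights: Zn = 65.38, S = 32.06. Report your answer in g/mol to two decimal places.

The formula mass is the sum 1(65.38) + 1(32.06).

97.44 g/mol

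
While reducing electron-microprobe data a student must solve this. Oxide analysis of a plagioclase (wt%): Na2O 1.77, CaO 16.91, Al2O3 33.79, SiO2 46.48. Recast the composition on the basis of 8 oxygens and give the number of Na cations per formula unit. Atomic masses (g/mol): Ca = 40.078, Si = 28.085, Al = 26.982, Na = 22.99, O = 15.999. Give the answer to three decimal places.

0.159 Na apfu

Na2O: 1.77/61.979 = 0.02856 mol → 0.05712 mol Na, 0.02856 mol O.
CaO: 16.91/56.077 = 0.30155 mol → 0.30155 mol Ca, 0.30155 mol O.
Al2O3: 33.79/101.961 = 0.33140 mol → 0.66280 mol Al, 0.99420 mol O.
SiO2: 46.48/60.083 = 0.77360 mol → 0.77360 mol Si, 1.54720 mol O.
Total oxygen = 2.87151 mol. Normalization factor = 8/2.87151 = 2.78599.
Na per 8 O = 0.05712 × 2.78599 = 0.159.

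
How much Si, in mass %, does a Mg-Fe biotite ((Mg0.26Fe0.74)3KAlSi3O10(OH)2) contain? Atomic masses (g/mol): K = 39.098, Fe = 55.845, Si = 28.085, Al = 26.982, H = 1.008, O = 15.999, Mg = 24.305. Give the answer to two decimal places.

M((Mg0.26Fe0.74)3KAlSi3O10(OH)2) = 487.273 g/mol.
Si contributes 3 × 28.085 = 84.255 g per mole.
84.255/487.273 = 0.1729 → 17.29%.

17.29 mass %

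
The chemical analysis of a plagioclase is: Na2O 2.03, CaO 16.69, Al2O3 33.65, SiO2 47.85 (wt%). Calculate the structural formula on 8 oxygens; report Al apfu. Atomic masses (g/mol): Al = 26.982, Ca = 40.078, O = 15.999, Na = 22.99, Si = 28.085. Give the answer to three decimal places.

Na2O (M=61.979): mol = 0.03275; Na = 0.06550, O = 0.03275.
CaO (M=56.077): mol = 0.29763; Ca = 0.29763, O = 0.29763.
Al2O3 (M=101.961): mol = 0.33003; Al = 0.66006, O = 0.99009.
SiO2 (M=60.083): mol = 0.79640; Si = 0.79640, O = 1.59280.
ΣO = 2.91327; factor = 8/ΣO = 2.74606.
Al apfu = 0.66006 × 2.74606 = 1.813.

1.813 Al apfu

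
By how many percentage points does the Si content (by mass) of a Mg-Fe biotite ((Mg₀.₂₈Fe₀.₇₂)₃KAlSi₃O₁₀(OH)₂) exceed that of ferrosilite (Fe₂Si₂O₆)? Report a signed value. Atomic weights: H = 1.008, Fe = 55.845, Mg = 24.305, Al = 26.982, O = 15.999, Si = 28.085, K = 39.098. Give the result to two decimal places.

-3.93 percentage points

First mineral: 84.255 g Si in 485.380 g formula = 17.36 wt% Si.
Second mineral: 56.170 g Si in 263.854 g formula = 21.29 wt% Si.
17.36% − 21.29% gives a difference of -3.93 percentage points.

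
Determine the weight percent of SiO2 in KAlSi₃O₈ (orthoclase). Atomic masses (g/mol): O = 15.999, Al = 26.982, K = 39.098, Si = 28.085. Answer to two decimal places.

Formula mass = 278.327 g/mol.
3 Si → 3.0000 mol SiO2 per formula unit; M(SiO2) = 60.083, so SiO2 mass = 180.249 g.
180.249/278.327 × 100 = 64.76 wt%.

64.76 wt%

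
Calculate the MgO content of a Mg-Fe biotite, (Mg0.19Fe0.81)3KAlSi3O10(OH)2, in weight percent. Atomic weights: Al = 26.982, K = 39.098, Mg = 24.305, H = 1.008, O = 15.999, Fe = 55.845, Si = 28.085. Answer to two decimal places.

4.65 wt%

Formula mass = 493.896 g/mol.
0.57 Mg → 0.5700 mol MgO per formula unit; M(MgO) = 40.304, so MgO mass = 22.973 g.
22.973/493.896 × 100 = 4.65 wt%.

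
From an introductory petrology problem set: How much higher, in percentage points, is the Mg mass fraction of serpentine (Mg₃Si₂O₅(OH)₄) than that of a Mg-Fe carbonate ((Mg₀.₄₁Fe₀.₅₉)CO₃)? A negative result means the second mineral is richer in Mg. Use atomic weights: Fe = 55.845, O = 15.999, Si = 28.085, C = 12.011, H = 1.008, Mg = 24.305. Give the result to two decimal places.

First mineral: 72.915 g Mg in 277.108 g formula = 26.31 wt% Mg.
Second mineral: 9.965 g Mg in 102.922 g formula = 9.68 wt% Mg.
26.31% − 9.68% gives a difference of 16.63 percentage points.

16.63 percentage points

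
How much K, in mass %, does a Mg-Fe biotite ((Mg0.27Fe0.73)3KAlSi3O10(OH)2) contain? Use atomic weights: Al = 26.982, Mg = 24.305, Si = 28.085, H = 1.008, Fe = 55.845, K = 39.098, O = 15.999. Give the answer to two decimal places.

Molar mass of (Mg0.27Fe0.73)3KAlSi3O10(OH)2: 0.81·24.305 + 2.19·55.845 + 1·39.098 + 1·26.982 + 3·28.085 + 12·15.999 + 2·1.008 = 486.327 g/mol.
Mass of K per formula unit: 1 × 39.098 = 39.098 g.
Weight fraction K = 39.098 / 486.327 = 0.0804.

8.04 mass %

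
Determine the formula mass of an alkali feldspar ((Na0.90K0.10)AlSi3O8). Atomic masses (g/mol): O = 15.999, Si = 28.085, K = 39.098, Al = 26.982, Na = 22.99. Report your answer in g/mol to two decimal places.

M = 0.90×22.99 + 0.10×39.098 + 1×26.982 + 3×28.085 + 8×15.999

263.83 g/mol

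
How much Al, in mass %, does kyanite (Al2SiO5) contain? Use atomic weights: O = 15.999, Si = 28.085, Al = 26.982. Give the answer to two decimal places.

33.30 mass %

Molar mass of Al2SiO5: 2·26.982 + 1·28.085 + 5·15.999 = 162.044 g/mol.
Mass of Al per formula unit: 2 × 26.982 = 53.964 g.
Weight fraction Al = 53.964 / 162.044 = 0.3330.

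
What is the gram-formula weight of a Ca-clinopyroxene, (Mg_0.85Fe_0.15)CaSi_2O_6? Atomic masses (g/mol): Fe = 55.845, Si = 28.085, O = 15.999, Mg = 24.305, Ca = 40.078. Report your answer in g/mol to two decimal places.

221.28 g/mol

The formula mass is the sum 0.85(24.305) + 0.15(55.845) + 1(40.078) + 2(28.085) + 6(15.999).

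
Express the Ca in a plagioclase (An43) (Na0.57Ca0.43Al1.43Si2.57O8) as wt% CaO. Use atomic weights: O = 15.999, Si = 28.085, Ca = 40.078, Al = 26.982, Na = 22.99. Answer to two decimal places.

8.96 wt%

M(Na0.57Ca0.43Al1.43Si2.57O8) = 269.093 g/mol; M(CaO) = 56.077 g/mol.
Moles CaO per formula unit = 0.43 Ca ÷ 1 = 0.4300.
CaO fraction = (0.4300 × 56.077) / 269.093 = 24.113/269.093 = 0.0896.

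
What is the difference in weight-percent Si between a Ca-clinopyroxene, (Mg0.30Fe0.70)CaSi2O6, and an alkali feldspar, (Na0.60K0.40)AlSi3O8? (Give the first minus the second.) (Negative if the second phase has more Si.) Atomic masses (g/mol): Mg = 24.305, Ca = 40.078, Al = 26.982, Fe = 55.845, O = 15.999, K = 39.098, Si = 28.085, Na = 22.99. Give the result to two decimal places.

M((Mg0.30Fe0.70)CaSi2O6) = 238.625 g/mol, so wt% Si = 56.170/238.625 × 100 = 23.54%.
M((Na0.60K0.40)AlSi3O8) = 268.662 g/mol, so wt% Si = 84.255/268.662 × 100 = 31.36%.
23.54 − 31.36 = -7.82 pp.

-7.82 percentage points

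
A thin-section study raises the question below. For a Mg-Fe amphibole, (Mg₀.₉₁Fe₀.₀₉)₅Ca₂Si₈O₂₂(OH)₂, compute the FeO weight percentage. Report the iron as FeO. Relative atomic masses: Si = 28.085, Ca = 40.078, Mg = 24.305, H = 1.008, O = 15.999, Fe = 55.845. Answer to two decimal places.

3.91 wt%

Formula mass = 826.546 g/mol.
0.45 Fe → 0.4500 mol FeO per formula unit; M(FeO) = 71.844, so FeO mass = 32.330 g.
32.330/826.546 × 100 = 3.91 wt%.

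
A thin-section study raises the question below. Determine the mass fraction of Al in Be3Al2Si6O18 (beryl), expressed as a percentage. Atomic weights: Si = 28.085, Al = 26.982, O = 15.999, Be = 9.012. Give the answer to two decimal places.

10.04 wt%

Molar mass of Be3Al2Si6O18: 3*9.012 + 2*26.982 + 6*28.085 + 18*15.999 = 537.492 g/mol.
Mass of Al per formula unit: 2 × 26.982 = 53.964 g.
Weight fraction Al = 53.964 / 537.492 = 0.1004.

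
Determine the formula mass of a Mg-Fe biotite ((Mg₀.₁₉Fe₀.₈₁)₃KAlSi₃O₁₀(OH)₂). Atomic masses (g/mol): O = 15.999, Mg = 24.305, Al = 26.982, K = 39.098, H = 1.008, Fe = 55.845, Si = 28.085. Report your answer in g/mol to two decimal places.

The formula mass is the sum 0.57×24.305 + 2.43×55.845 + 1×39.098 + 1×26.982 + 3×28.085 + 12×15.999 + 2×1.008.

493.90 g/mol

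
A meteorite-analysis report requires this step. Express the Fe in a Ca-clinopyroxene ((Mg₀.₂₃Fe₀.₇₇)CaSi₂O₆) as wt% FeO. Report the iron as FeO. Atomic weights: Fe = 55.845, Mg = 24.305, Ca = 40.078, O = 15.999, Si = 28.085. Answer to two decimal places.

22.97 wt%

Molar mass of (Mg₀.₂₃Fe₀.₇₇)CaSi₂O₆ = 0.23×24.305 + 0.77×55.845 + 1×40.078 + 2×28.085 + 6×15.999 = 240.833 g/mol.
Each formula unit contains 0.77 Fe, equivalent to 0.77/1 = 0.7700 mol FeO.
M(FeO) = 1×55.845 + 1×15.999 = 71.844 g/mol.
Mass of FeO per formula unit = 0.7700 × 71.844 = 55.320 g.
FeO wt% = 55.320 / 240.833 × 100 = 22.97%.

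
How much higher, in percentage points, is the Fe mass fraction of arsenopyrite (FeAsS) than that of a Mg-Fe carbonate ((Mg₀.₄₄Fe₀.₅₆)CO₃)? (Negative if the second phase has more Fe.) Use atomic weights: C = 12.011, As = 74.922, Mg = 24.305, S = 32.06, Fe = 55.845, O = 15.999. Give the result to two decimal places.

First mineral: 55.845 g Fe in 162.827 g formula = 34.30 wt% Fe.
Second mineral: 31.273 g Fe in 101.975 g formula = 30.67 wt% Fe.
34.30% − 30.67% gives a difference of 3.63 percentage points.

3.63 percentage points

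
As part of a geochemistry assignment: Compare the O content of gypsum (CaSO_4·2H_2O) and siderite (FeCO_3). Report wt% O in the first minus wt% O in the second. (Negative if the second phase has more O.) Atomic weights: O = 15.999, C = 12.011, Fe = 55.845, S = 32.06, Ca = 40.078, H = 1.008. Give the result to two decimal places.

M(CaSO_4·2H_2O) = 172.164 g/mol, so wt% O = 95.994/172.164 × 100 = 55.76%.
M(FeCO_3) = 115.853 g/mol, so wt% O = 47.997/115.853 × 100 = 41.43%.
55.76 − 41.43 = 14.33 pp.

14.33 percentage points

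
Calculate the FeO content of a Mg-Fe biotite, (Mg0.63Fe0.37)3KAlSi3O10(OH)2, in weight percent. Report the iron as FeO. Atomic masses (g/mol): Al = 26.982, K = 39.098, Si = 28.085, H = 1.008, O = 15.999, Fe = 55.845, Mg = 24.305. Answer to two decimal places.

M((Mg0.63Fe0.37)3KAlSi3O10(OH)2) = 452.263 g/mol; M(FeO) = 71.844 g/mol.
Moles FeO per formula unit = 1.11 Fe ÷ 1 = 1.1100.
FeO fraction = (1.1100 × 71.844) / 452.263 = 79.747/452.263 = 0.1763.

17.63 wt%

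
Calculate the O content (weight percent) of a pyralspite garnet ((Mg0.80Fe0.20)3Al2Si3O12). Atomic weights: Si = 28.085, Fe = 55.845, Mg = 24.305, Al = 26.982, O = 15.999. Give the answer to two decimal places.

Molar mass of (Mg0.80Fe0.20)3Al2Si3O12: 2.40×24.305 + 0.60×55.845 + 2×26.982 + 3×28.085 + 12×15.999 = 422.046 g/mol.
Mass of O per formula unit: 12 × 15.999 = 191.988 g.
Weight fraction O = 191.988 / 422.046 = 0.4549.

45.49 weight percent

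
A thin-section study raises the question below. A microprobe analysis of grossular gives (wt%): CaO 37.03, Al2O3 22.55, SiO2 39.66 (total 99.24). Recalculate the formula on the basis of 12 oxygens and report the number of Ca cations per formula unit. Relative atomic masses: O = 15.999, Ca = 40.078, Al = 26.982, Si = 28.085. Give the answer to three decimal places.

CaO: 37.03/56.077 = 0.66034 mol → 0.66034 mol Ca, 0.66034 mol O.
Al2O3: 22.55/101.961 = 0.22116 mol → 0.44232 mol Al, 0.66348 mol O.
SiO2: 39.66/60.083 = 0.66009 mol → 0.66009 mol Si, 1.32018 mol O.
Total oxygen = 2.64400 mol. Normalization factor = 12/2.64400 = 4.53858.
Ca per 12 O = 0.66034 × 4.53858 = 2.997.

2.997 Ca apfu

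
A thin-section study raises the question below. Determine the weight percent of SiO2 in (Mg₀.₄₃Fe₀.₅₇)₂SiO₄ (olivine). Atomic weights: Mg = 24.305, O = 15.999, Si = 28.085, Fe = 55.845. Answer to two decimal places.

34.01 wt%

Molar mass of (Mg₀.₄₃Fe₀.₅₇)₂SiO₄ = 0.86×24.305 + 1.14×55.845 + 1×28.085 + 4×15.999 = 176.647 g/mol.
Each formula unit contains 1 Si, equivalent to 1/1 = 1.0000 mol SiO2.
M(SiO2) = 1×28.085 + 2×15.999 = 60.083 g/mol.
Mass of SiO2 per formula unit = 1.0000 × 60.083 = 60.083 g.
SiO2 wt% = 60.083 / 176.647 × 100 = 34.01%.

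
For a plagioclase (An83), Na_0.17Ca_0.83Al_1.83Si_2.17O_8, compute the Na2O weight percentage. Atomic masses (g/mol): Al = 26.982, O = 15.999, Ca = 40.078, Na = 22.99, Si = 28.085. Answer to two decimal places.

1.91 wt%

Molar mass of Na_0.17Ca_0.83Al_1.83Si_2.17O_8 = 0.17*22.99 + 0.83*40.078 + 1.83*26.982 + 2.17*28.085 + 8*15.999 = 275.487 g/mol.
Each formula unit contains 0.17 Na, equivalent to 0.17/2 = 0.0850 mol Na2O.
M(Na2O) = 2×22.99 + 1×15.999 = 61.979 g/mol.
Mass of Na2O per formula unit = 0.0850 × 61.979 = 5.268 g.
Na2O wt% = 5.268 / 275.487 × 100 = 1.91%.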